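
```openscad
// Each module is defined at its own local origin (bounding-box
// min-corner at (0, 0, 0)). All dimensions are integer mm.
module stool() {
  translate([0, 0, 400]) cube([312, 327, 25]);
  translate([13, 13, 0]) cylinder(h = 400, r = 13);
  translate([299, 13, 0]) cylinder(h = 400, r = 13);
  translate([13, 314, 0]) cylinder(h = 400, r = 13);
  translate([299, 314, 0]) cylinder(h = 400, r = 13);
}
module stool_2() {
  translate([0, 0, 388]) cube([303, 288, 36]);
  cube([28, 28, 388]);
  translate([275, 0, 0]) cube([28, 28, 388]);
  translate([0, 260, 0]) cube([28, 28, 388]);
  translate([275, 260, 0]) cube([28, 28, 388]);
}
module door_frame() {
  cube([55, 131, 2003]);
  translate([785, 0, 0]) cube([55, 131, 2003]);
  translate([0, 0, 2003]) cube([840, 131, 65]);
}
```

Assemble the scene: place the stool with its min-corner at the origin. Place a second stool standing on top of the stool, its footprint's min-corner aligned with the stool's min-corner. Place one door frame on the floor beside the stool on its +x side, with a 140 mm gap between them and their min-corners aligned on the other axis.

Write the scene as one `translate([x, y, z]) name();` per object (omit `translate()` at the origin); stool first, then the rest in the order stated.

stool();
translate([0, 0, 425]) stool_2();
translate([452, 0, 0]) door_frame();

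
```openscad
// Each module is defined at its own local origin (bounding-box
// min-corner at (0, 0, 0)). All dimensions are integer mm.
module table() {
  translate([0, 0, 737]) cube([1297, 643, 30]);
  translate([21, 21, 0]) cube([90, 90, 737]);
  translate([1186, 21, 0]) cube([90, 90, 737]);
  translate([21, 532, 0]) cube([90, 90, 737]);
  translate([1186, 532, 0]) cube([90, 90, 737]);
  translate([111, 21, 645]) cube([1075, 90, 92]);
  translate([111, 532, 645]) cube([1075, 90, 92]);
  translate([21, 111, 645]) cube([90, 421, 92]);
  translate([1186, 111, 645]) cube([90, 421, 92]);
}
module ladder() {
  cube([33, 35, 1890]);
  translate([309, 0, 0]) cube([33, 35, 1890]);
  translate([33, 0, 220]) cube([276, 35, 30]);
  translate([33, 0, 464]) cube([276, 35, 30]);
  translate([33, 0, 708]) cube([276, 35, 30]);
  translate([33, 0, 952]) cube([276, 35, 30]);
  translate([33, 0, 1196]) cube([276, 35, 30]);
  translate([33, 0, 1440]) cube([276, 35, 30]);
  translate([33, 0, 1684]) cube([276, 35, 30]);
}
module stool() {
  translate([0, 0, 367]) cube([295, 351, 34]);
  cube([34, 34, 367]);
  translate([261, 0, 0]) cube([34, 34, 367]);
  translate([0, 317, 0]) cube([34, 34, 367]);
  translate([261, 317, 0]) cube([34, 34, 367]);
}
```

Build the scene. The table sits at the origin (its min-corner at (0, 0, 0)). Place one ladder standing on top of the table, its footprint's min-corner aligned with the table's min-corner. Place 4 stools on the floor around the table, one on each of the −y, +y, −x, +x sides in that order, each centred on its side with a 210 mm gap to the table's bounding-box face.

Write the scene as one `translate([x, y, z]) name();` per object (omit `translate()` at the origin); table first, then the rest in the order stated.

table();
translate([0, 0, 767]) ladder();
translate([501, -561, 0]) stool();
translate([501, 853, 0]) stool();
translate([-505, 146, 0]) stool();
translate([1507, 146, 0]) stool();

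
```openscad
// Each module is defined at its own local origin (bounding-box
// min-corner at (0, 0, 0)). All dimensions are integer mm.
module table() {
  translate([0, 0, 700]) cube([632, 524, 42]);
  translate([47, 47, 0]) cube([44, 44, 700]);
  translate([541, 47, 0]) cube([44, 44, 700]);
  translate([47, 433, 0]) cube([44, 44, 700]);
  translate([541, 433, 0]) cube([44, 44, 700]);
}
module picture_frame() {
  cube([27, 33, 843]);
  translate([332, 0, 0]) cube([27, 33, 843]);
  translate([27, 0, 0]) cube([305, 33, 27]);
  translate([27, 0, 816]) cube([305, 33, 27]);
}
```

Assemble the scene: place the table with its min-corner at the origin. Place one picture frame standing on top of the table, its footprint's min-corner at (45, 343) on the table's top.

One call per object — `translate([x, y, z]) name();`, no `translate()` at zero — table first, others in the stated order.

table();
translate([45, 343, 742]) picture_frame();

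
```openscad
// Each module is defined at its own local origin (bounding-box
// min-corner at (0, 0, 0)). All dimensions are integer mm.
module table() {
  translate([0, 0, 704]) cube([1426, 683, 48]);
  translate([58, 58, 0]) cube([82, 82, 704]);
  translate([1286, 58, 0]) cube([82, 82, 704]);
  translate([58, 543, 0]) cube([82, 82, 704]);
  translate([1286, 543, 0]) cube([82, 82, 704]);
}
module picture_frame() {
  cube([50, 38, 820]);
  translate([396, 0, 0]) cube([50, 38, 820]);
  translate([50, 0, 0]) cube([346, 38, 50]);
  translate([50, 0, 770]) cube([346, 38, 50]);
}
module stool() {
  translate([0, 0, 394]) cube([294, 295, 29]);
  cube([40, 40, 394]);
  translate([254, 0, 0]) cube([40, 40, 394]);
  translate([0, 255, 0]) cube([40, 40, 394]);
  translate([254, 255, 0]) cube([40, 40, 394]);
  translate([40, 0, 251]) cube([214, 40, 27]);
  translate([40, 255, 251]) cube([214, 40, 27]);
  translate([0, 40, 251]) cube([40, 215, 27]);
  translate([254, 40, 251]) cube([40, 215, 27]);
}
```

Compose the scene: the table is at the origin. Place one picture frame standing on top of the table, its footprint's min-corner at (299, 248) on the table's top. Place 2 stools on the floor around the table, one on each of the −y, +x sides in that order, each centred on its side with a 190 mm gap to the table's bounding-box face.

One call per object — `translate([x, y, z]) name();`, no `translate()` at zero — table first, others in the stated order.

table();
translate([299, 248, 752]) picture_frame();
translate([566, -485, 0]) stool();
translate([1616, 194, 0]) stool();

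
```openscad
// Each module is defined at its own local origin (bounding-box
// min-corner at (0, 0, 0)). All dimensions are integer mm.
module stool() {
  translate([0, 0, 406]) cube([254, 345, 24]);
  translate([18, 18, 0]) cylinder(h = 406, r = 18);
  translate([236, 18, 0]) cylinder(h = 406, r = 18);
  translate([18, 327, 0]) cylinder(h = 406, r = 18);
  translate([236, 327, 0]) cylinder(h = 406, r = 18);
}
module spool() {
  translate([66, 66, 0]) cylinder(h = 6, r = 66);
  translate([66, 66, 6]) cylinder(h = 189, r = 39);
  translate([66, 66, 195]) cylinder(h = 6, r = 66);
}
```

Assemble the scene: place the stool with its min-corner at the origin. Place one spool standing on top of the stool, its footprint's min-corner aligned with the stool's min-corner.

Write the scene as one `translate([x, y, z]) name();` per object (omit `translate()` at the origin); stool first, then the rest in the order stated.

stool();
translate([0, 0, 430]) spool();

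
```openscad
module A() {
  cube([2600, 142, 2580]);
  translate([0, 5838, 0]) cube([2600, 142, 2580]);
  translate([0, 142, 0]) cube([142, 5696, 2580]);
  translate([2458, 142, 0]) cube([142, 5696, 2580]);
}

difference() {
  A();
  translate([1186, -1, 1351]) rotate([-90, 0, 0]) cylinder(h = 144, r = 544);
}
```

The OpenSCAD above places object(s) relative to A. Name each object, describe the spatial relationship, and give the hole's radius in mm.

The subtracted cylinder has r = 544 mm.

A is a house frame. The house frame has a circular hole through its front wall. The hole's radius is 544 mm.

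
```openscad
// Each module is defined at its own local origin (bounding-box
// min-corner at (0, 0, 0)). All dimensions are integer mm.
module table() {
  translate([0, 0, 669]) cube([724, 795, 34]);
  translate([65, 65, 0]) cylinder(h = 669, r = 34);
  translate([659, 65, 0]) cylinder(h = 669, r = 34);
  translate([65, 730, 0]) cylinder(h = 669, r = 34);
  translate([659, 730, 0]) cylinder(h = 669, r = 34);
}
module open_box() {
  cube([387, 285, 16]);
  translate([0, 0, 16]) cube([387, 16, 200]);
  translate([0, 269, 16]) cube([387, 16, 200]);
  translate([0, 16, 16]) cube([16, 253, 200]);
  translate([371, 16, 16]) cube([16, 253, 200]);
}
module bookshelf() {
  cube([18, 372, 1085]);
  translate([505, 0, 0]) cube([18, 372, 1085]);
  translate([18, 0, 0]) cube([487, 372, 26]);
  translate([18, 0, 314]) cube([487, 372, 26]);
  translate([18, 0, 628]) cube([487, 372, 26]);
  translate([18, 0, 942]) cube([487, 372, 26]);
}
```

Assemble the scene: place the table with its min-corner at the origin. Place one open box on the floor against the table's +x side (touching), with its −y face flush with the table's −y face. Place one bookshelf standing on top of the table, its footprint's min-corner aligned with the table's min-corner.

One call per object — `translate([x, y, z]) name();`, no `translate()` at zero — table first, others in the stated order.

table();
translate([724, 0, 0]) open_box();
translate([0, 0, 703]) bookshelf();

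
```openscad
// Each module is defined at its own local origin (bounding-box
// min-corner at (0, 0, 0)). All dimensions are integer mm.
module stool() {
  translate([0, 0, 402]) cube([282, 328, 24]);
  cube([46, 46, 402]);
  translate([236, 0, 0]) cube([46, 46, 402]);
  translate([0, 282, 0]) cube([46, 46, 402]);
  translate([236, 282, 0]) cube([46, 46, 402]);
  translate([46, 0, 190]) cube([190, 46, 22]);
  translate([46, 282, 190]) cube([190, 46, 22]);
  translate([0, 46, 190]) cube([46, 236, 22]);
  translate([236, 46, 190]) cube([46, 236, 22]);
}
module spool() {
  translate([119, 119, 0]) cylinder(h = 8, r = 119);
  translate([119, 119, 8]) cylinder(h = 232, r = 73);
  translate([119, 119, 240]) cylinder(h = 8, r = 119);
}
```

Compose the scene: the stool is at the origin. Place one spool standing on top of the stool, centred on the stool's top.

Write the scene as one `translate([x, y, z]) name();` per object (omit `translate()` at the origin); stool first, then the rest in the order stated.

stool();
translate([22, 45, 426]) spool();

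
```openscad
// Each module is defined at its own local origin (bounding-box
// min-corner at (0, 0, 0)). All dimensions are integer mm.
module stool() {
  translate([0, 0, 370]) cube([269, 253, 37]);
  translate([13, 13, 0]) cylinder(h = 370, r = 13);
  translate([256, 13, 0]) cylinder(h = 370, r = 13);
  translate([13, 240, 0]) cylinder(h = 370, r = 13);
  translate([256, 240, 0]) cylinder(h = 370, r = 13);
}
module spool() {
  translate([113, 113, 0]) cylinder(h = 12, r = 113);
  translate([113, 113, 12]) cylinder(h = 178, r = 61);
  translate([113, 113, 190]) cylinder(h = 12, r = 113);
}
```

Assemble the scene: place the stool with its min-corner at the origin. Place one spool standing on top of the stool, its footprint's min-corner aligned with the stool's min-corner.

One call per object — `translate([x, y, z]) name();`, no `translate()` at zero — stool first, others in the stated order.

stool();
translate([0, 0, 407]) spool();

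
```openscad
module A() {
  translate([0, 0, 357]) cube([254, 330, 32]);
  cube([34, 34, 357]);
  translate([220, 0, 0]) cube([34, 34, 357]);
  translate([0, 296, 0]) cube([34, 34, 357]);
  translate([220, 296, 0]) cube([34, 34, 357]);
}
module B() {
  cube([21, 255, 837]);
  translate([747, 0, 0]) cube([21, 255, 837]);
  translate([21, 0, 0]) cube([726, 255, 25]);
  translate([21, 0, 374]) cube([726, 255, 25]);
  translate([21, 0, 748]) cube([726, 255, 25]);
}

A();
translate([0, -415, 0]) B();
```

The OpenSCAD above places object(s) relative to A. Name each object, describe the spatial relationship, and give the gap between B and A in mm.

The bookshelf's nearest face is 160 mm from the stool's −y face.

A is a stool. B is a bookshelf. The bookshelf is on the floor beside the stool on its −y side. The gap between the bookshelf and the stool is 160 mm.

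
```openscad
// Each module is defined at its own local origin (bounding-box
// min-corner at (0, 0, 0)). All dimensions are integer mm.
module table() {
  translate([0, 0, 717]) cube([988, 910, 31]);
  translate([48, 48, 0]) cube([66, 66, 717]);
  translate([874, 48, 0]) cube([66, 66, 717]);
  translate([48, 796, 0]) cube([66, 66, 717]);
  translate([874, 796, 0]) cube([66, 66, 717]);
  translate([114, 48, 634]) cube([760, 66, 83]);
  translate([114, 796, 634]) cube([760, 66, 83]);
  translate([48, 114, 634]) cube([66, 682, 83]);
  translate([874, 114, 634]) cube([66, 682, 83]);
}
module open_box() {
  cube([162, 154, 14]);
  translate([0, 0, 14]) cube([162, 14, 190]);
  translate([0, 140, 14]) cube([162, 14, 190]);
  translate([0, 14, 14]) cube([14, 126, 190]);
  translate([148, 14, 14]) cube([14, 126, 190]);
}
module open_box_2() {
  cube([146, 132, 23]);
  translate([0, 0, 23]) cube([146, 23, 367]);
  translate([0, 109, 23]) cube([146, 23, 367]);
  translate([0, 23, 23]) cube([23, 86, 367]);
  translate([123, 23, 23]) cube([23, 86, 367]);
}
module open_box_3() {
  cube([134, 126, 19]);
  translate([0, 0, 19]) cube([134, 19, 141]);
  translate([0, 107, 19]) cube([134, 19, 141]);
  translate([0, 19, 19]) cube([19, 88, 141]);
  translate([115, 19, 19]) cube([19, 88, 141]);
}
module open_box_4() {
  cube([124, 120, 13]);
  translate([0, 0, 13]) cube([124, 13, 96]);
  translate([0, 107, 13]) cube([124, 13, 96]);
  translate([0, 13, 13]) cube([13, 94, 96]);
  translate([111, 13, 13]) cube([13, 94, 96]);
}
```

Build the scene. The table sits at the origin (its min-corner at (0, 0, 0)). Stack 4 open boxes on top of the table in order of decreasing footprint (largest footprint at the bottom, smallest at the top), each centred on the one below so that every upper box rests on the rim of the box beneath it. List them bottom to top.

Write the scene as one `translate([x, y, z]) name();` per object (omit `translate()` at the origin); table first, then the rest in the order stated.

table();
translate([413, 378, 748]) open_box();
translate([421, 389, 952]) open_box_2();
translate([427, 392, 1342]) open_box_3();
translate([432, 395, 1502]) open_box_4();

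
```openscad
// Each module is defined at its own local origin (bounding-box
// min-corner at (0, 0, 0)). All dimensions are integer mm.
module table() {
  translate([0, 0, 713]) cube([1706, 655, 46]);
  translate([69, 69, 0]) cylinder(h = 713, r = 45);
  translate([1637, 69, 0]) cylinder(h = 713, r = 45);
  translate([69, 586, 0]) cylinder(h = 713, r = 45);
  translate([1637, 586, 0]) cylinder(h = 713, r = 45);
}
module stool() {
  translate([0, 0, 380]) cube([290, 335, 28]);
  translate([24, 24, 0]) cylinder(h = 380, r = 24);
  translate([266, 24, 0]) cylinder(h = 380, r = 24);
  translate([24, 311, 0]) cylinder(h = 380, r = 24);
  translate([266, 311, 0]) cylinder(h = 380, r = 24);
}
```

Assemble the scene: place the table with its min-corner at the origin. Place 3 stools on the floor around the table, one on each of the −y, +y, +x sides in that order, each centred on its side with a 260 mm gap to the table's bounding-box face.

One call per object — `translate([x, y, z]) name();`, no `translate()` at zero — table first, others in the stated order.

table();
translate([708, -595, 0]) stool();
translate([708, 915, 0]) stool();
translate([1966, 160, 0]) stool();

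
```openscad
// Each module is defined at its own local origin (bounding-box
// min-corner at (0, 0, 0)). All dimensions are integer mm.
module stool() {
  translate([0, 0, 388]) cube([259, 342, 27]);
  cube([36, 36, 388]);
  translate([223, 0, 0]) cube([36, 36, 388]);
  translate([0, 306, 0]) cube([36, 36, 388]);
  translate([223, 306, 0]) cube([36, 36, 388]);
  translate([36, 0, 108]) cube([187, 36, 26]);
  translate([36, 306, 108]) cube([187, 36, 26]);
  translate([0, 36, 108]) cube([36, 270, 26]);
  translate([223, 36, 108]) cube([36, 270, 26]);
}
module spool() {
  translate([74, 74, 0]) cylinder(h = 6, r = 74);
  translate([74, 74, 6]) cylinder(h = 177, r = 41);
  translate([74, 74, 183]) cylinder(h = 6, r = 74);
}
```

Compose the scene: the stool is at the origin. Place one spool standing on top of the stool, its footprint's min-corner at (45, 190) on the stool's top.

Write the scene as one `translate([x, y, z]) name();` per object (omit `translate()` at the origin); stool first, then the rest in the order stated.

stool();
translate([45, 190, 415]) spool();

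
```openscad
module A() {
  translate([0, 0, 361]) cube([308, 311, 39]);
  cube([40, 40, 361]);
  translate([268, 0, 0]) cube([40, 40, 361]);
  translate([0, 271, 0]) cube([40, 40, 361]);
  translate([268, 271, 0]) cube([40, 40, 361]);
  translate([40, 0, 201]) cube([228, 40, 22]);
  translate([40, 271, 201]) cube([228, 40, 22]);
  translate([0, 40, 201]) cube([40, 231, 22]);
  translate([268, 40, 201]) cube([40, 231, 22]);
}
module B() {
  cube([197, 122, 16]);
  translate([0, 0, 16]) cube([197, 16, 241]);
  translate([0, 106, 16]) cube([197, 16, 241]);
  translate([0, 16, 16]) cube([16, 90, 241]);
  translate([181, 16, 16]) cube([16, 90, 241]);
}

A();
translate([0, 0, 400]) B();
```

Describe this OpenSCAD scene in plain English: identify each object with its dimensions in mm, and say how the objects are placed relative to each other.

A is a four-legged stool. The seat is 308×311 mm, 39 mm thick, top at z = 400 mm. It stands on four square legs, each 40×40 mm in cross-section, from z = 0 to the seat underside, each flush with a corner of the seat. Four stretchers, 40 mm wide and 22 mm tall, connect adjacent legs with their undersides at z = 201 mm, each running between the inner faces of the legs it joins and aligned with the legs' outer faces on the other axis.

B is an open-topped rectangular box: outside dimensions 197×122×257 mm, with a uniform wall and base thickness of 16 mm. The base is a full 197×122 slab on the floor; four walls sit on top of the base. The front and back walls (the −y and +y sides) span the full width; the two side walls fit between them.

The open box is on top of the stool.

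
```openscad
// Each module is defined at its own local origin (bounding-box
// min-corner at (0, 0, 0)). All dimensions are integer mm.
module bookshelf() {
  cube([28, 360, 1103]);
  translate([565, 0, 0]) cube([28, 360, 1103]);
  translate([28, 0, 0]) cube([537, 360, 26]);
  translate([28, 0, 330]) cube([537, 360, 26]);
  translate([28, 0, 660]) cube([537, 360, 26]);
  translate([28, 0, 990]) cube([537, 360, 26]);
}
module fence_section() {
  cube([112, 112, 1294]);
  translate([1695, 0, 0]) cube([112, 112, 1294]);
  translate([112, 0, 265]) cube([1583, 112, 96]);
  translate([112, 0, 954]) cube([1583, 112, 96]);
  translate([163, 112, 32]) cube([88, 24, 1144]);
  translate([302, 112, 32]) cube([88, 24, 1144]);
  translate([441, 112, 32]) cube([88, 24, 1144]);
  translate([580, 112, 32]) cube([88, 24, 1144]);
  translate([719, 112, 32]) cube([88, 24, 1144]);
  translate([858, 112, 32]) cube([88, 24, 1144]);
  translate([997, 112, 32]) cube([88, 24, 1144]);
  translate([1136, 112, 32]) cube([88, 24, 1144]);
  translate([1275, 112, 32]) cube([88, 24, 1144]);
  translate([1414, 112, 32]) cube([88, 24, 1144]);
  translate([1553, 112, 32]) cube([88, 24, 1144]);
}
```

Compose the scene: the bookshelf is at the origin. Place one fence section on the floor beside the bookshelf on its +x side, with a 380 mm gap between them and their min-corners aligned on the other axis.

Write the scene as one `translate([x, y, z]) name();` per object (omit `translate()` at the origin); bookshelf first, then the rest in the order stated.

bookshelf();
translate([973, 0, 0]) fence_section();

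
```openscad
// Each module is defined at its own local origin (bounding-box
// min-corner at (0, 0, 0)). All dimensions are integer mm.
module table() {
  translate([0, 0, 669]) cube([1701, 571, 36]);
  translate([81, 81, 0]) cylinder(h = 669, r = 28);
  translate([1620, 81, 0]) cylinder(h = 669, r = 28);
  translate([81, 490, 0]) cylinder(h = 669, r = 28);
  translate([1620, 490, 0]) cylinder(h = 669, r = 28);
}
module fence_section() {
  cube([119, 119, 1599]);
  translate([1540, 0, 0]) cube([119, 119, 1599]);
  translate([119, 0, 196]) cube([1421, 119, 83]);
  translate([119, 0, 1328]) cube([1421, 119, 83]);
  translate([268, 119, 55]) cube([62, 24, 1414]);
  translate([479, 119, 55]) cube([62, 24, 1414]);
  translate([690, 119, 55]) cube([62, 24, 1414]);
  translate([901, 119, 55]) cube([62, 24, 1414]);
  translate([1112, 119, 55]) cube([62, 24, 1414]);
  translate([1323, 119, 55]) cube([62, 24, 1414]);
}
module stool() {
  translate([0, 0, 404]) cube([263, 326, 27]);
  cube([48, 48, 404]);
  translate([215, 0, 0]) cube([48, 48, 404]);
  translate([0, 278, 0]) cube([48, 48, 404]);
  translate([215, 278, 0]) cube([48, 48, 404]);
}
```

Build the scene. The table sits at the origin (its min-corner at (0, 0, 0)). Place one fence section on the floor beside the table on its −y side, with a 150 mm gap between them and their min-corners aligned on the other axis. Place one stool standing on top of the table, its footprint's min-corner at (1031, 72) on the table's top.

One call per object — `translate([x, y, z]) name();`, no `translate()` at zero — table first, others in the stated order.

table();
translate([0, -293, 0]) fence_section();
translate([1031, 72, 705]) stool();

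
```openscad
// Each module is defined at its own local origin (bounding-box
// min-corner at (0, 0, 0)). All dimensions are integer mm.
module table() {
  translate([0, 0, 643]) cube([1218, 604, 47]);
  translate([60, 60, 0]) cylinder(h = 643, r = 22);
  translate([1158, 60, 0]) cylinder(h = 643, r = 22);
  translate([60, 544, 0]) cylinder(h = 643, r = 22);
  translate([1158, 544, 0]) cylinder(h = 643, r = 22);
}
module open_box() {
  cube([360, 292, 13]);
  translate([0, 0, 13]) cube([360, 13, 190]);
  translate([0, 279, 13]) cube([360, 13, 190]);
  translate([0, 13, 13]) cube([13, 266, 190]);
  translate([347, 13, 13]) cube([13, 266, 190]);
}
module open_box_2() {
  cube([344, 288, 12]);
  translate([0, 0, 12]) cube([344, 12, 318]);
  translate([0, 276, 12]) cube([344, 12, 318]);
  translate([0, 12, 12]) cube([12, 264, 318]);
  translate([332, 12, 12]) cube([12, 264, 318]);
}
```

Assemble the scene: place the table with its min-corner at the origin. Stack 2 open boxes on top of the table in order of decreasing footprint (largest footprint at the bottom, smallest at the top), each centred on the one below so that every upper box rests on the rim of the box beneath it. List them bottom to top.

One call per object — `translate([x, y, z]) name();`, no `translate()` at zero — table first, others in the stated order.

table();
translate([429, 156, 690]) open_box();
translate([437, 158, 893]) open_box_2();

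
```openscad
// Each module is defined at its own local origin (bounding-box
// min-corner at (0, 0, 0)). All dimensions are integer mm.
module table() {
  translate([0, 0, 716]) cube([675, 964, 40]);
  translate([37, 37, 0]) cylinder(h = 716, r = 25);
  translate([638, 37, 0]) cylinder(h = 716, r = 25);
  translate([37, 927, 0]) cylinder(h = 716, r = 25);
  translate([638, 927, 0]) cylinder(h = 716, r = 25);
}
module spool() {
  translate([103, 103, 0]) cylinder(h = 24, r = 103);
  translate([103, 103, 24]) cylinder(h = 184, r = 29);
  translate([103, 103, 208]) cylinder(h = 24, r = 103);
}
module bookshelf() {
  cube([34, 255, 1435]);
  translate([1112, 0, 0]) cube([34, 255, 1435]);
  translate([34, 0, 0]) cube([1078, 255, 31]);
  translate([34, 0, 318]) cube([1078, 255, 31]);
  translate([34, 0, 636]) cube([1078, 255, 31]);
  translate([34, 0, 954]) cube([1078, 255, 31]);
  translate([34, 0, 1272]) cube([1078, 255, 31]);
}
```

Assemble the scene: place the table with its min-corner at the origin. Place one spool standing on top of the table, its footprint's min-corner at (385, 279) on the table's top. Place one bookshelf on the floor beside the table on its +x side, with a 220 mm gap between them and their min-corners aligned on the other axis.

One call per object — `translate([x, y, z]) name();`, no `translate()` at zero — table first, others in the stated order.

table();
translate([385, 279, 756]) spool();
translate([895, 0, 0]) bookshelf();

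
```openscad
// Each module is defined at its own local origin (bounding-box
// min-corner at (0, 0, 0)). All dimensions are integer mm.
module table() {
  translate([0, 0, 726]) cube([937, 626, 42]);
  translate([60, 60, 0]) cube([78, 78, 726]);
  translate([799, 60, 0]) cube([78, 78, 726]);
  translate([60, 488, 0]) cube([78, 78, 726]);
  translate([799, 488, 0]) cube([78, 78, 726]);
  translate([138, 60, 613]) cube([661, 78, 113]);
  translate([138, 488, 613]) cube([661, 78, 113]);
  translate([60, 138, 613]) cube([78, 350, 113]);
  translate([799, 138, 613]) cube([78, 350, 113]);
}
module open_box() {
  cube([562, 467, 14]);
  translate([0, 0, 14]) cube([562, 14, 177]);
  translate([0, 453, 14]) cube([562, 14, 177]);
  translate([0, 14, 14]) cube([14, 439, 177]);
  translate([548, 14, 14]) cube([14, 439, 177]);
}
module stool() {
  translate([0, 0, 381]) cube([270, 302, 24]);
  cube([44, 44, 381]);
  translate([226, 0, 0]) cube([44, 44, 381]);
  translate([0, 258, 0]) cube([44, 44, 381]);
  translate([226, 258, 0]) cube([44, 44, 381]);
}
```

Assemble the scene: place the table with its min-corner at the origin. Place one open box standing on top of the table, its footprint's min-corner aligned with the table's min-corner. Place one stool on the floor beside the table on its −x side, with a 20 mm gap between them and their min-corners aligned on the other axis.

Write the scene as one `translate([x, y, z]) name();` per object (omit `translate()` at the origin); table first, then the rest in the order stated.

table();
translate([0, 0, 768]) open_box();
translate([-290, 0, 0]) stool();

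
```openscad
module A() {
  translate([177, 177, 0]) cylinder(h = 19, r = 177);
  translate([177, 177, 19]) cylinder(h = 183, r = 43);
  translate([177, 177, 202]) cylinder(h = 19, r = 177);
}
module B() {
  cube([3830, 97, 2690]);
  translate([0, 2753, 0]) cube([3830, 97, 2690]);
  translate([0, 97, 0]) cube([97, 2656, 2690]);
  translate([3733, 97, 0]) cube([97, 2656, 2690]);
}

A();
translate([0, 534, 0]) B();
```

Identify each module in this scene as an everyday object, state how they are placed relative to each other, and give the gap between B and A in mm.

The house frame's nearest face is 180 mm from the spool's +y face.

A is a spool. B is a house frame. The house frame is on the floor beside the spool on its +y side. The gap between the house frame and the spool is 180 mm.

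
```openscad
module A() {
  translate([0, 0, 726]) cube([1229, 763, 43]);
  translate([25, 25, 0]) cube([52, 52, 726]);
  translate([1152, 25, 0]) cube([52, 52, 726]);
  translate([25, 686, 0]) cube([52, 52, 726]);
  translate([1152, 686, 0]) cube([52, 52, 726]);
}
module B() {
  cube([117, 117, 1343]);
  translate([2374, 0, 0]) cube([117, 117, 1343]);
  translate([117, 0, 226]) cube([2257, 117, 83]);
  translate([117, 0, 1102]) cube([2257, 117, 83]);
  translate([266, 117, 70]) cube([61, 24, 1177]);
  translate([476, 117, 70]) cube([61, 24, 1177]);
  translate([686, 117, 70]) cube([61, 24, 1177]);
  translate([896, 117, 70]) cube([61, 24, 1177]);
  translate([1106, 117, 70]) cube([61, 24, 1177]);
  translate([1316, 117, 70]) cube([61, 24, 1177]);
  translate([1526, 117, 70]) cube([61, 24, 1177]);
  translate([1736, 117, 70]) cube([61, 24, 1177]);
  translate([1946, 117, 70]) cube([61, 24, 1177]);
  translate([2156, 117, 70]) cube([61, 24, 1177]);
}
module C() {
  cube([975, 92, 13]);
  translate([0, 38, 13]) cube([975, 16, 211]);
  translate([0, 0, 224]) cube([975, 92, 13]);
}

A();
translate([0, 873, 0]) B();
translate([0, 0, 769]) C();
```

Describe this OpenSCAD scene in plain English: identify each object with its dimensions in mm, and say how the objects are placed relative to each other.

A is a rectangular dining table. The top is 1229×763×43 mm with its upper surface at z = 769 mm. It stands on four 52×52 mm square legs, each inset 25 mm from the nearest pair of top edges, running from the floor to the underside of the top.

B is a fence section. Two 117×117 mm posts, 1343 mm tall, stand on the floor with a clear span of 2257 mm between their inner faces. Two horizontal rails of 117×83 mm section span the gap between the posts with their undersides at z = 226 mm and z = 1102 mm, flush with the posts' −y face. 10 pickets, each 61 mm wide, 24 mm thick and 1177 mm tall, are fixed to the +y face of the rails with their bottoms at z = 70 mm, evenly spaced across the span with equal gaps (rounded down to the nearest mm) at the −x end and between each pair — any rounding remainder accumulates at the +x end.

C is an I-beam lying along x, 975 mm long. Overall section height 237 mm. Two flanges 92 mm wide (y) and 13 mm thick, one on the floor and one at the top; a web 16 mm thick runs between them, centred on the flange width.

The fence section is on the floor beside the table on its +y side. The I-beam is on top of the table.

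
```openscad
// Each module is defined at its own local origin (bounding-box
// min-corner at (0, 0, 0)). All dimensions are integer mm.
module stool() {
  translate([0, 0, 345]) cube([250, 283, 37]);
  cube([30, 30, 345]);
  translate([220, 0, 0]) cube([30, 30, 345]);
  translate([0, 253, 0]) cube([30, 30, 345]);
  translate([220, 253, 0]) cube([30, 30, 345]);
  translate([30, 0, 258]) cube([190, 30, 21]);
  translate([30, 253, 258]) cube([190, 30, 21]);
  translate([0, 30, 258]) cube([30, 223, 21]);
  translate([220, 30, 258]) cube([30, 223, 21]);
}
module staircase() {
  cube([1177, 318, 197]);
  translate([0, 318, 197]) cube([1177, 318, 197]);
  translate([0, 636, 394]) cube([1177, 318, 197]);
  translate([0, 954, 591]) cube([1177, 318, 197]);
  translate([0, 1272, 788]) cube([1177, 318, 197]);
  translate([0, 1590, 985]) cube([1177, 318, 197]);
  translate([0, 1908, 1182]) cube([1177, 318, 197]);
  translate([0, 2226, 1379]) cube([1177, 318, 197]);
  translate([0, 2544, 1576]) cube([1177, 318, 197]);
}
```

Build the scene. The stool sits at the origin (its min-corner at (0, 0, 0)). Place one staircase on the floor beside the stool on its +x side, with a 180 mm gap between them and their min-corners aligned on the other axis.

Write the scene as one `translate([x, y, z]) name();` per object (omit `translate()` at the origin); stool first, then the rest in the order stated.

stool();
translate([430, 0, 0]) staircase();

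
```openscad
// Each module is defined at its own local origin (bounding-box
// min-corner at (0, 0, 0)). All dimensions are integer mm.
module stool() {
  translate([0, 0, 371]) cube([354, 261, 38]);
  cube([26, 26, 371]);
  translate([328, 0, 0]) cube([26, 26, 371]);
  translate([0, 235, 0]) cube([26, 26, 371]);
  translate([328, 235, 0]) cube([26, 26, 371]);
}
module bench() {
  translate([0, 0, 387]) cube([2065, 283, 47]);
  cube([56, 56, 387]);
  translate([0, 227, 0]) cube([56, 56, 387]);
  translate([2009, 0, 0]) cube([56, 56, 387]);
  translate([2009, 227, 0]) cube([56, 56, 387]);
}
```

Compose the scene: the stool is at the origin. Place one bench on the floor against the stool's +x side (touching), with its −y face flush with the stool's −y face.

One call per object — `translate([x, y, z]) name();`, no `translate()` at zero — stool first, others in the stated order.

stool();
translate([354, 0, 0]) bench();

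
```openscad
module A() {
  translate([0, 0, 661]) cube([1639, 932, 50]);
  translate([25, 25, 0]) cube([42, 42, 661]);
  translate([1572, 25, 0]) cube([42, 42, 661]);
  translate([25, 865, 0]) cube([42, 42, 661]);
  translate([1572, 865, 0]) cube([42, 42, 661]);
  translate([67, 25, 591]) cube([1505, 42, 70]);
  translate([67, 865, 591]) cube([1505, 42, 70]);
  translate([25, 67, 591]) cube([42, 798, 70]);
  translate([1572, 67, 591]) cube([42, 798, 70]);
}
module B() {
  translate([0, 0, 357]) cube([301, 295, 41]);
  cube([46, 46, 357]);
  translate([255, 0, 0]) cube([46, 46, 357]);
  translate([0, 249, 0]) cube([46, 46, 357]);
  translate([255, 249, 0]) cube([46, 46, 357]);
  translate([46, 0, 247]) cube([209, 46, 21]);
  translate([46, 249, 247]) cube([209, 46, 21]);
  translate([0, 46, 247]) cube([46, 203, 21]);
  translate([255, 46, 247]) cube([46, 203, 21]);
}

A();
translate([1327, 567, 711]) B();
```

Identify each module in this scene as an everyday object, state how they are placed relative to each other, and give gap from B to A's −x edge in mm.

A is a table. B is a stool. The stool is on top of the table. The gap from the stool to the table's −x edge is 1327 mm.

The stool's min-x is at 1327; the table's min-x is 0; gap = 1327 mm.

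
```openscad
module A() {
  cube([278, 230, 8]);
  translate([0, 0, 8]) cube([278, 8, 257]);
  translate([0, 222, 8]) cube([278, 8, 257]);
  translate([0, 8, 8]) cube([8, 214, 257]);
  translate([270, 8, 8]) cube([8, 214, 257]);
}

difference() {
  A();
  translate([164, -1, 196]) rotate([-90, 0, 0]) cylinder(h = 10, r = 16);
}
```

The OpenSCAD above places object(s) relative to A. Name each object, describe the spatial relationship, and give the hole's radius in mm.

The subtracted cylinder has r = 16 mm.

A is an open box. The open box has a circular hole through its front wall. The hole's radius is 16 mm.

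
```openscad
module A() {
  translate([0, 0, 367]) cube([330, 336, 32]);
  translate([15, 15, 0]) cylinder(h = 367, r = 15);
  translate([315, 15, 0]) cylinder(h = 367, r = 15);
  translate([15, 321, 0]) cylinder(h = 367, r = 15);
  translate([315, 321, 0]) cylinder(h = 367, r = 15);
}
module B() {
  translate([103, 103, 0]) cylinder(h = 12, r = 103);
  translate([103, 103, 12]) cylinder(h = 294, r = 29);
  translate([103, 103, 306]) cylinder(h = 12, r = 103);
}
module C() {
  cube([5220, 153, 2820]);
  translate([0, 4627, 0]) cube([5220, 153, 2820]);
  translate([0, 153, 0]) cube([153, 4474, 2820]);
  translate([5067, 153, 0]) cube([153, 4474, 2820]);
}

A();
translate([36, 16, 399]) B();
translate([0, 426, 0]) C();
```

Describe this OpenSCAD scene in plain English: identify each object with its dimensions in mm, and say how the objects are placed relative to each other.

A is a four-legged stool. The seat is a 330×336×32 mm slab whose top surface is at z = 399 mm; four round legs, each 30 mm in diameter, run from the floor (z = 0) to the underside of the seat, each leg's axis is inset half a diameter from the nearest pair of seat edges (so the leg's bounding box is flush with the corner).

B is a spool: two coaxial disc flanges of radius 103 mm and thickness 12 mm, joined by a core cylinder of radius 29 mm and height 294 mm. The lower flange rests on z = 0 and the three cylinders share a vertical axis.

C is the wall frame of a small rectangular building: four walls, each 2820 mm tall and 153 mm thick, enclosing a footprint 5220 mm (x) by 4780 mm (y) outside-to-outside, with no floor or roof. The front and back walls (the −y and +y sides) span the full width; the two side walls fit between them.

The spool is on top of the stool. The house frame is on the floor beside the stool on its +y side.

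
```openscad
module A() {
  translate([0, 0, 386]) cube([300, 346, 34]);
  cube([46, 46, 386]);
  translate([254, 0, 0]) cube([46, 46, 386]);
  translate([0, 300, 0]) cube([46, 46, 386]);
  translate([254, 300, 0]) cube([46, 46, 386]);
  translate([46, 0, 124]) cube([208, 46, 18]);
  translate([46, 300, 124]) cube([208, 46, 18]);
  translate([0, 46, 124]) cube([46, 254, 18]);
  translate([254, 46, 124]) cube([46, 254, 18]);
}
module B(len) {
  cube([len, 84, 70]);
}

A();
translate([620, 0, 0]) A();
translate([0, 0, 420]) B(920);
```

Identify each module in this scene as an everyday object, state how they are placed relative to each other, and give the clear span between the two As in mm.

A is a stool. B is a beam. A beam spans the tops of two stools. The clear span between the two stools is 320 mm.

Second stool starts at x = 620; first ends at x = 300; clear span = 620 − 300 = 320 mm.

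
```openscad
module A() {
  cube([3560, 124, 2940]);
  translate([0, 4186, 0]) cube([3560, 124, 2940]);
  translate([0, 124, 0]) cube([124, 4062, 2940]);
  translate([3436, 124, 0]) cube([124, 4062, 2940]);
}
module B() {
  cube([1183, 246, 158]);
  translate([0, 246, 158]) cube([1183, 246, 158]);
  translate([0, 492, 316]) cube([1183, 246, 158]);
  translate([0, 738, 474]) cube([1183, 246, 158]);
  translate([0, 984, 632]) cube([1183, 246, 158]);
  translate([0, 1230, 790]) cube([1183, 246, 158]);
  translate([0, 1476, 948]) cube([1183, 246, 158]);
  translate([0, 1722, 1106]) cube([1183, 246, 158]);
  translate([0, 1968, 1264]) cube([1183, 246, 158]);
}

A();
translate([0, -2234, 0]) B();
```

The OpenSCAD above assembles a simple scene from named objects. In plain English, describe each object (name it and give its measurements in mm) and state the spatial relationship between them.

A is the wall frame of a small rectangular building: four walls, each 2940 mm tall and 124 mm thick, enclosing a footprint 3560 mm (x) by 4310 mm (y) outside-to-outside, with no floor or roof. The front and back walls (the −y and +y sides) span the full width; the two side walls fit between them.

B is a straight staircase of 9 solid steps. Each step is 1183 mm wide (x), 246 mm deep (y, the going) and 158 mm tall (the rise). The first step rests on the floor; each subsequent step sits one going further in +y and one rise higher in +z, directly behind and above the previous step with no overlap.

The staircase is on the floor beside the house frame on its −y side.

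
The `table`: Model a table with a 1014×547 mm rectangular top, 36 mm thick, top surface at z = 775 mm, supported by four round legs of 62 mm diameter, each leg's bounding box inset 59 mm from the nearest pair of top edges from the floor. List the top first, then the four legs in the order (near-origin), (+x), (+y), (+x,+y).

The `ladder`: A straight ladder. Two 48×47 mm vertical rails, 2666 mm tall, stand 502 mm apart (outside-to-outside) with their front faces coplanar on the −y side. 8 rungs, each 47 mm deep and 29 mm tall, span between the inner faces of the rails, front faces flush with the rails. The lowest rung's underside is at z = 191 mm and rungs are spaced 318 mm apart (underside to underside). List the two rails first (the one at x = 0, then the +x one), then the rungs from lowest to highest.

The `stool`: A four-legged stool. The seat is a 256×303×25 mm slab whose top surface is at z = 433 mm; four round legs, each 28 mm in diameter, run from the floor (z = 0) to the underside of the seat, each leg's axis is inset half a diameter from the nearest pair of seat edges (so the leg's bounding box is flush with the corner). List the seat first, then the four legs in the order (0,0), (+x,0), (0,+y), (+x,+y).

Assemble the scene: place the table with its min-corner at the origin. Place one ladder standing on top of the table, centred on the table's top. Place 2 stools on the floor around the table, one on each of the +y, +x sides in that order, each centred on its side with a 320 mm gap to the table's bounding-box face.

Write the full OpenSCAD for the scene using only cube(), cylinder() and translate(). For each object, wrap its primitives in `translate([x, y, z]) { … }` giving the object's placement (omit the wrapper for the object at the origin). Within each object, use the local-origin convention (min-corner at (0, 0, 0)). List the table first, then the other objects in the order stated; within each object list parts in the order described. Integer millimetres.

translate([0, 0, 739]) cube([1014, 547, 36]);
translate([90, 90, 0]) cylinder(h = 739, r = 31);
translate([924, 90, 0]) cylinder(h = 739, r = 31);
translate([90, 457, 0]) cylinder(h = 739, r = 31);
translate([924, 457, 0]) cylinder(h = 739, r = 31);
translate([256, 250, 775]) {
  cube([48, 47, 2666]);
  translate([454, 0, 0]) cube([48, 47, 2666]);
  translate([48, 0, 191]) cube([406, 47, 29]);
  translate([48, 0, 509]) cube([406, 47, 29]);
  translate([48, 0, 827]) cube([406, 47, 29]);
  translate([48, 0, 1145]) cube([406, 47, 29]);
  translate([48, 0, 1463]) cube([406, 47, 29]);
  translate([48, 0, 1781]) cube([406, 47, 29]);
  translate([48, 0, 2099]) cube([406, 47, 29]);
  translate([48, 0, 2417]) cube([406, 47, 29]);
}
translate([379, 867, 0]) {
  translate([0, 0, 408]) cube([256, 303, 25]);
  translate([14, 14, 0]) cylinder(h = 408, r = 14);
  translate([242, 14, 0]) cylinder(h = 408, r = 14);
  translate([14, 289, 0]) cylinder(h = 408, r = 14);
  translate([242, 289, 0]) cylinder(h = 408, r = 14);
}
translate([1334, 122, 0]) {
  translate([0, 0, 408]) cube([256, 303, 25]);
  translate([14, 14, 0]) cylinder(h = 408, r = 14);
  translate([242, 14, 0]) cylinder(h = 408, r = 14);
  translate([14, 289, 0]) cylinder(h = 408, r = 14);
  translate([242, 289, 0]) cylinder(h = 408, r = 14);
}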